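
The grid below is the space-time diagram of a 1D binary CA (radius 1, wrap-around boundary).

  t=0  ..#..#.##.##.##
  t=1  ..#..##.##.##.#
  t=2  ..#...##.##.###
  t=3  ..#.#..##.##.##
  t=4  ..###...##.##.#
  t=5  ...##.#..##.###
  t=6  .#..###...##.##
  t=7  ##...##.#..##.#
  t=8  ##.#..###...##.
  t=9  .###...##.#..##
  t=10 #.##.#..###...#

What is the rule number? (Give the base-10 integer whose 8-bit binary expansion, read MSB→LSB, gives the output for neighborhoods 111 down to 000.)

229

  nb ###: next=#  (t=2,i=13, bit7=1)
  nb ##.: next=#  (t=0,i=8, bit6=1)
  nb #.#: next=#  (t=0,i=6, bit5=1)
  nb #..: next=.  (t=0,i=0, bit4=0)
  nb .##: next=.  (t=0,i=7, bit3=0)
  nb .#.: next=#  (t=0,i=2, bit2=1)
  nb ..#: next=.  (t=0,i=1, bit1=0)
  nb ...: next=#  (t=2,i=4, bit0=1)
  bits 11100101 = 229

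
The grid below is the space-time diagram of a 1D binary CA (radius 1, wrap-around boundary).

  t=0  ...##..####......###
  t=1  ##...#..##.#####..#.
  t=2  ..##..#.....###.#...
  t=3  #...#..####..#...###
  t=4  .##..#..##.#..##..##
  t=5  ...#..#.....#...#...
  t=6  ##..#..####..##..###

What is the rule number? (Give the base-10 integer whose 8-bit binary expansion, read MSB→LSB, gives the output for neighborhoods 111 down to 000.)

  ###|#  b7=1 t=0,i=8
  ##.|.  b6=0 t=0,i=4
  #.#|.  b5=0 t=1,i=10
  #..|#  b4=1 t=0,i=0
  .##|.  b3=0 t=0,i=3
  .#.|.  b2=0 t=1,i=5
  ..#|.  b1=0 t=0,i=2
  ...|#  b0=1 t=0,i=1
  bits 10010001 = 145

145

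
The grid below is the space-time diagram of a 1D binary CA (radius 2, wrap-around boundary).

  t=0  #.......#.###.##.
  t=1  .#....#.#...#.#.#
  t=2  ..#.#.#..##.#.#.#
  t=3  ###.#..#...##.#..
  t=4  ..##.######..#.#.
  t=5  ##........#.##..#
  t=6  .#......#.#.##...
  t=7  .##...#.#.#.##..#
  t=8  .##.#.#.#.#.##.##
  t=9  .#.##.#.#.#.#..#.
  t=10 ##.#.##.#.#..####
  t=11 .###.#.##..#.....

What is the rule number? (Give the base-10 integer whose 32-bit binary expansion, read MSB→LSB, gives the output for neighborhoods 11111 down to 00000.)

879104826

  nb #####: next=.  (t=4,i=7, bit31=0)
  nb ####.: next=.  (t=4,i=9, bit30=0)
  nb ###.#: next=#  (t=0,i=12, bit29=1)
  nb ###..: next=#  (t=4,i=10, bit28=1)
  nb ##.##: next=.  (t=0,i=13, bit27=0)
  nb ##.#.: next=#  (t=0,i=16, bit26=1)
  nb ##..#: next=.  (t=4,i=11, bit25=0)
  nb ##...: next=.  (t=5,i=2, bit24=0)
  nb #.###: next=.  (t=0,i=10, bit23=0)
  nb #.##.: next=#  (t=0,i=14, bit22=1)
  nb #.#.#: next=#  (t=1,i=14, bit21=1)
  nb #.#..: next=.  (t=0,i=0, bit20=0)
  nb #..##: next=.  (t=2,i=8, bit19=0)
  nb #..#.: next=#  (t=2,i=1, bit18=1)
  nb #...#: next=#  (t=1,i=10, bit17=1)
  nb #....: next=.  (t=0,i=2, bit16=0)
  nb .####: next=.  (t=4,i=6, bit15=0)
  nb .###.: next=.  (t=0,i=11, bit14=0)
  nb .##.#: next=.  (t=0,i=15, bit13=0)
  nb .##..: next=#  (t=5,i=13, bit12=1)
  nb .#.##: next=.  (t=0,i=9, bit11=0)
  nb .#.#.: next=.  (t=1,i=0, bit10=0)
  nb .#..#: next=#  (t=2,i=0, bit9=1)
  nb .#...: next=#  (t=0,i=1, bit8=1)
  nb ..###: next=.  (t=3,i=0, bit7=0)
  nb ..##.: next=.  (t=2,i=9, bit6=0)
  nb ..#.#: next=#  (t=0,i=8, bit5=1)
  nb ..#..: next=#  (t=3,i=7, bit4=1)
  nb ...##: next=#  (t=3,i=10, bit3=1)
  nb ...#.: next=.  (t=0,i=7, bit2=0)
  nb ....#: next=#  (t=0,i=6, bit1=1)
  nb .....: next=.  (t=0,i=3, bit0=0)
  bits 00110100011001100001001100111010 = 879104826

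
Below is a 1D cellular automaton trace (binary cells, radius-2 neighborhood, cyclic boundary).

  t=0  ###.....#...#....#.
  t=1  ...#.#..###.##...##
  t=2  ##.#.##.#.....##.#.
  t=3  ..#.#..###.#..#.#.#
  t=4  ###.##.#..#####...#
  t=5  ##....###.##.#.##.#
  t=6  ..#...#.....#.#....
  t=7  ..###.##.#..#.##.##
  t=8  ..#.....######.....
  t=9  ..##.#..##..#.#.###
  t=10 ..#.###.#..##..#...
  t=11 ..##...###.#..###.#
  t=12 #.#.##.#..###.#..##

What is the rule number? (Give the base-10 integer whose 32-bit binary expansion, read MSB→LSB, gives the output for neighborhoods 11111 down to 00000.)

  ##### -> .   bit 31 = 0  t=4,i=12
  ####. -> #   bit 30 = 1  t=4,i=1
  ###.# -> .   bit 29 = 0  t=1,i=10
  ###.. -> .   bit 28 = 0  t=0,i=2
  ##.## -> .   bit 27 = 0  t=1,i=11
  ##.#. -> #   bit 26 = 1  t=2,i=2
  ##..# -> .   bit 25 = 0  t=7,i=0
  ##... -> #   bit 24 = 1  t=0,i=3
  #.### -> .   bit 23 = 0  t=0,i=0
  #.##. -> .   bit 22 = 0  t=1,i=12
  #.#.# -> .   bit 21 = 0  t=2,i=3
  #.#.. -> #   bit 20 = 1  t=1,i=5
  #..## -> .   bit 19 = 0  t=1,i=7
  #..#. -> #   bit 18 = 1  t=3,i=1
  #...# -> #   bit 17 = 1  t=0,i=10
  #.... -> .   bit 16 = 0  t=0,i=4
  .#### -> #   bit 15 = 1  t=4,i=0
  .###. -> .   bit 14 = 0  t=0,i=1
  .##.# -> .   bit 13 = 0  t=2,i=1
  .##.. -> .   bit 12 = 0  t=1,i=13
  .#.## -> #   bit 11 = 1  t=0,i=18
  .#.#. -> .   bit 10 = 0  t=1,i=4
  .#..# -> #   bit 9 = 1  t=1,i=6
  .#... -> #   bit 8 = 1  t=0,i=9
  ..### -> #   bit 7 = 1  t=1,i=8
  ..##. -> #   bit 6 = 1  t=1,i=17
  ..#.# -> #   bit 5 = 1  t=0,i=17
  ..#.. -> #   bit 4 = 1  t=0,i=8
  ...## -> .   bit 3 = 0  t=1,i=16
  ...#. -> .   bit 2 = 0  t=0,i=7
  ....# -> .   bit 1 = 0  t=0,i=6
  ..... -> #   bit 0 = 1  t=0,i=5
  bits 01000101000101101000101111110001 = 1159105521

1159105521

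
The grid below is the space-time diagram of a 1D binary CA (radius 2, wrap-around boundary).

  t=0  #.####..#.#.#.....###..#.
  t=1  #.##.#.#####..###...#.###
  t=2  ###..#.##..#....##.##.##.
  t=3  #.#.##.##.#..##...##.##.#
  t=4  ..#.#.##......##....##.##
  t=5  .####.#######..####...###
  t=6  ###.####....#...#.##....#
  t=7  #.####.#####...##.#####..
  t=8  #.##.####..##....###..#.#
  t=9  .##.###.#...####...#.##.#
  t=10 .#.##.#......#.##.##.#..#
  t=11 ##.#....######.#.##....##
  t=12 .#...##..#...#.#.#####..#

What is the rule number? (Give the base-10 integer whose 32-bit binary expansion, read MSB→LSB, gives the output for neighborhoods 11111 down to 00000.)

971346983

  nb #####: next=.  (t=1,i=9, bit31=0)
  nb ####.: next=.  (t=0,i=4, bit30=0)
  nb ###.#: next=#  (t=1,i=0, bit29=1)
  nb ###..: next=#  (t=0,i=5, bit28=1)
  nb ##.##: next=#  (t=1,i=1, bit27=1)
  nb ##.#.: next=.  (t=1,i=4, bit26=0)
  nb ##..#: next=.  (t=0,i=6, bit25=0)
  nb ##...: next=#  (t=1,i=17, bit24=1)
  nb #.###: next=#  (t=0,i=2, bit23=1)
  nb #.##.: next=#  (t=1,i=2, bit22=1)
  nb #.#.#: next=#  (t=0,i=0, bit21=1)
  nb #.#..: next=.  (t=0,i=12, bit20=0)
  nb #..##: next=.  (t=1,i=13, bit19=0)
  nb #..#.: next=#  (t=0,i=7, bit18=1)
  nb #...#: next=.  (t=1,i=18, bit17=0)
  nb #....: next=#  (t=0,i=14, bit16=1)
  nb .####: next=#  (t=0,i=3, bit15=1)
  nb .###.: next=.  (t=0,i=19, bit14=0)
  nb .##.#: next=.  (t=1,i=3, bit13=0)
  nb .##..: next=#  (t=2,i=8, bit12=1)
  nb .#.##: next=.  (t=0,i=1, bit11=0)
  nb .#.#.: next=#  (t=0,i=9, bit10=1)
  nb .#..#: next=.  (t=3,i=11, bit9=0)
  nb .#...: next=.  (t=0,i=13, bit8=0)
  nb ..###: next=.  (t=0,i=18, bit7=0)
  nb ..##.: next=.  (t=2,i=16, bit6=0)
  nb ..#.#: next=#  (t=0,i=8, bit5=1)
  nb ..#..: next=.  (t=2,i=11, bit4=0)
  nb ...##: next=.  (t=0,i=17, bit3=0)
  nb ...#.: next=#  (t=1,i=19, bit2=1)
  nb ....#: next=#  (t=0,i=16, bit1=1)
  nb .....: next=#  (t=0,i=15, bit0=1)
  bits 00111001111001011001010000100111 = 971346983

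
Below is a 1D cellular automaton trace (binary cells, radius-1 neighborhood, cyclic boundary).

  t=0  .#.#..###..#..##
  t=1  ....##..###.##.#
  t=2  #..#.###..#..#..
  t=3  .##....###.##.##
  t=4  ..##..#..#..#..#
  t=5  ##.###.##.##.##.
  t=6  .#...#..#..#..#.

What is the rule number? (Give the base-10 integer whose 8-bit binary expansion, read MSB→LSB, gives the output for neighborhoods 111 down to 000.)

82

  ###|.  b7=0 t=0,i=7
  ##.|#  b6=1 t=0,i=8
  #.#|.  b5=0 t=0,i=0
  #..|#  b4=1 t=0,i=4
  .##|.  b3=0 t=0,i=6
  .#.|.  b2=0 t=0,i=1
  ..#|#  b1=1 t=0,i=5
  ...|.  b0=0 t=1,i=1
  bits 01010010 = 82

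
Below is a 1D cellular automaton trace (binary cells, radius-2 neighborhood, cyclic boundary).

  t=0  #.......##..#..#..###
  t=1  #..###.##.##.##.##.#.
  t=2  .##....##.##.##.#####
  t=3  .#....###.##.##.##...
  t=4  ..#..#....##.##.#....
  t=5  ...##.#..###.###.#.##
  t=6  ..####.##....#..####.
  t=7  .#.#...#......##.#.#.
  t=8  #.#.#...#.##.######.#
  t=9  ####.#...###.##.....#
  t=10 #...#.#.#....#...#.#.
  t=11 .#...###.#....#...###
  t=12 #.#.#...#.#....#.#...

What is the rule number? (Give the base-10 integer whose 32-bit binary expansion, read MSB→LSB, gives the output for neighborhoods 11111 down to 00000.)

  ##### -> .   bit 31 = 0  t=2,i=18
  ####. -> .   bit 30 = 0  t=0,i=20
  ###.# -> .   bit 29 = 0  t=1,i=5
  ###.. -> #   bit 28 = 1  t=0,i=0
  ##.## -> .   bit 27 = 0  t=1,i=6
  ##.#. -> #   bit 26 = 1  t=1,i=18
  ##..# -> #   bit 25 = 1  t=0,i=10
  ##... -> .   bit 24 = 0  t=0,i=1
  #.### -> #   bit 23 = 1  t=2,i=16
  #.##. -> #   bit 22 = 1  t=1,i=7
  #.#.# -> #   bit 21 = 1  t=1,i=19
  #.#.. -> .   bit 20 = 0  t=1,i=0
  #..## -> #   bit 19 = 1  t=0,i=17
  #..#. -> #   bit 18 = 1  t=0,i=11
  #...# -> .   bit 17 = 0  t=5,i=1
  #.... -> .   bit 16 = 0  t=0,i=2
  .#### -> #   bit 15 = 1  t=0,i=19
  .###. -> .   bit 14 = 0  t=1,i=4
  .##.# -> #   bit 13 = 1  t=1,i=8
  .##.. -> .   bit 12 = 0  t=0,i=9
  .#.## -> #   bit 11 = 1  t=5,i=18
  .#.#. -> #   bit 10 = 1  t=1,i=20
  .#..# -> #   bit 9 = 1  t=0,i=13
  .#... -> #   bit 8 = 1  t=3,i=2
  ..### -> .   bit 7 = 0  t=0,i=18
  ..##. -> #   bit 6 = 1  t=0,i=8
  ..#.# -> .   bit 5 = 0  t=7,i=1
  ..#.. -> .   bit 4 = 0  t=0,i=12
  ...## -> #   bit 3 = 1  t=0,i=7
  ...#. -> .   bit 2 = 0  t=3,i=0
  ....# -> .   bit 1 = 0  t=0,i=6
  ..... -> #   bit 0 = 1  t=0,i=3
  bits 00010110111011001010111101001001 = 384610121

384610121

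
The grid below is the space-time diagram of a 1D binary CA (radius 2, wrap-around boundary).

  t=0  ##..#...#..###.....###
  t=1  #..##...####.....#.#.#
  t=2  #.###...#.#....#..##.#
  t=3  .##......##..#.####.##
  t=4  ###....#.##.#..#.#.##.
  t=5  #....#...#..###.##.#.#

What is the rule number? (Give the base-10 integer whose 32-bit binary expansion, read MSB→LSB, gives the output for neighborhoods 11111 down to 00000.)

  [31] ##### => #  t=0,i=21
  [30] ####. => #  t=0,i=0
  [29] ###.# => .  t=3,i=18
  [28] ###.. => .  t=0,i=1
  [27] ##.## => #  t=2,i=1
  [26] ##.#. => .  t=4,i=11
  [25] ##..# => .  t=0,i=2
  [24] ##... => .  t=0,i=14
  [23] #.### => #  t=2,i=2
  [22] #.##. => #  t=1,i=21
  [21] #.#.# => #  t=1,i=19
  [20] #.#.. => #  t=2,i=10
  [19] #..## => #  t=0,i=10
  [18] #..#. => #  t=0,i=3
  [17] #...# => .  t=0,i=6
  [16] #.... => .  t=0,i=15
  [15] .#### => .  t=0,i=20
  [14] .###. => .  t=0,i=12
  [13] .##.# => .  t=2,i=0
  [12] .##.. => #  t=1,i=0
  [11] .#.## => .  t=1,i=20
  [10] .#.#. => #  t=1,i=18
  [9] .#..# => #  t=0,i=9
  [8] .#... => .  t=0,i=5
  [7] ..### => #  t=0,i=11
  [6] ..##. => #  t=1,i=3
  [5] ..#.# => .  t=1,i=17
  [4] ..#.. => #  t=0,i=4
  [3] ...## => .  t=0,i=18
  [2] ...#. => .  t=0,i=7
  [1] ....# => #  t=0,i=17
  [0] ..... => .  t=0,i=16
  bits 11001000111111000001011011010010 = 3371964114

3371964114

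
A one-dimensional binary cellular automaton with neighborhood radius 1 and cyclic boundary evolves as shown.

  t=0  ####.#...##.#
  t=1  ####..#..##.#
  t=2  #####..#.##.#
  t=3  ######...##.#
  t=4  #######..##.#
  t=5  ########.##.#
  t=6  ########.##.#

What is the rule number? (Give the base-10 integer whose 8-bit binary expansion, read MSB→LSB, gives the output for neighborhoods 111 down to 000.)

  [7] ### => #  t=0,i=0
  [6] ##. => #  t=0,i=3
  [5] #.# => .  t=0,i=4
  [4] #.. => #  t=0,i=6
  [3] .## => #  t=0,i=9
  [2] .#. => .  t=0,i=5
  [1] ..# => .  t=0,i=8
  [0] ... => .  t=0,i=7
  bits 11011000 = 216

216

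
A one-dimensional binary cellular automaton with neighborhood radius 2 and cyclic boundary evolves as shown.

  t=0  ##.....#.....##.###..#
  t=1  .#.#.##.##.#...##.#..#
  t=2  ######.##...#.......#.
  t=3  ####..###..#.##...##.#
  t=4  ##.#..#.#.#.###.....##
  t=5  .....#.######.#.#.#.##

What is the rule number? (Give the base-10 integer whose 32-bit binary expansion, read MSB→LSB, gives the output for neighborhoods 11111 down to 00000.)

  #####|#  b31=1 t=2,i=2
  ####.|.  b30=0 t=2,i=4
  ###.#|.  b29=0 t=2,i=5
  ###..|#  b28=1 t=0,i=1
  ##.##|#  b27=1 t=0,i=15
  ##.#.|.  b26=0 t=1,i=10
  ##..#|.  b25=0 t=0,i=19
  ##...|.  b24=0 t=0,i=2
  #.###|#  b23=1 t=0,i=16
  #.##.|#  b22=1 t=1,i=5
  #.#.#|#  b21=1 t=1,i=1
  #.#..|.  b20=0 t=1,i=11
  #..##|.  b19=0 t=0,i=20
  #..#.|#  b18=1 t=1,i=20
  #...#|.  b17=0 t=1,i=13
  #....|#  b16=1 t=0,i=3
  .####|#  b15=1 t=2,i=1
  .###.|.  b14=0 t=0,i=0
  .##.#|.  b13=0 t=0,i=14
  .##..|#  b12=1 t=2,i=8
  .#.##|#  b11=1 t=1,i=4
  .#.#.|#  b10=1 t=1,i=0
  .#..#|.  b9=0 t=1,i=19
  .#...|#  b8=1 t=0,i=8
  ..###|#  b7=1 t=0,i=21
  ..##.|.  b6=0 t=0,i=13
  ..#.#|.  b5=0 t=1,i=21
  ..#..|.  b4=0 t=0,i=7
  ...##|.  b3=0 t=0,i=12
  ...#.|#  b2=1 t=0,i=6
  ....#|#  b1=1 t=0,i=5
  .....|.  b0=0 t=0,i=4
  bits 10011000111001011001110110000110 = 2565184902

2565184902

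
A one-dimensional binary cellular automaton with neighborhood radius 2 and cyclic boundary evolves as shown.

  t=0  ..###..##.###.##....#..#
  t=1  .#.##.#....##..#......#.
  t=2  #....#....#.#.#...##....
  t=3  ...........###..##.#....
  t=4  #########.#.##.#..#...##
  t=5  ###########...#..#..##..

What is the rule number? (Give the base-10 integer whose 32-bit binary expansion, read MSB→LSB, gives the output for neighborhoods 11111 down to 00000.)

4096676873

  nb #####: next=#  (t=4,i=0, bit31=1)
  nb ####.: next=#  (t=4,i=7, bit30=1)
  nb ###.#: next=#  (t=0,i=12, bit29=1)
  nb ###..: next=#  (t=0,i=4, bit28=1)
  nb ##.##: next=.  (t=0,i=9, bit27=0)
  nb ##.#.: next=#  (t=1,i=5, bit26=1)
  nb ##..#: next=.  (t=0,i=5, bit25=0)
  nb ##...: next=.  (t=0,i=16, bit24=0)
  nb #.###: next=.  (t=0,i=10, bit23=0)
  nb #.##.: next=.  (t=0,i=14, bit22=0)
  nb #.#.#: next=#  (t=2,i=12, bit21=1)
  nb #.#..: next=.  (t=1,i=6, bit20=0)
  nb #..##: next=#  (t=0,i=1, bit19=1)
  nb #..#.: next=#  (t=0,i=22, bit18=1)
  nb #...#: next=#  (t=2,i=16, bit17=1)
  nb #....: next=.  (t=0,i=17, bit16=0)
  nb .####: next=.  (t=4,i=23, bit15=0)
  nb .###.: next=#  (t=0,i=3, bit14=1)
  nb .##.#: next=.  (t=0,i=8, bit13=0)
  nb .##..: next=#  (t=0,i=15, bit12=1)
  nb .#.##: next=.  (t=1,i=2, bit11=0)
  nb .#.#.: next=#  (t=2,i=11, bit10=1)
  nb .#..#: next=.  (t=0,i=0, bit9=0)
  nb .#...: next=.  (t=1,i=7, bit8=0)
  nb ..###: next=.  (t=0,i=2, bit7=0)
  nb ..##.: next=.  (t=0,i=7, bit6=0)
  nb ..#.#: next=.  (t=1,i=1, bit5=0)
  nb ..#..: next=.  (t=0,i=20, bit4=0)
  nb ...##: next=#  (t=1,i=10, bit3=1)
  nb ...#.: next=.  (t=0,i=19, bit2=0)
  nb ....#: next=.  (t=0,i=18, bit1=0)
  nb .....: next=#  (t=1,i=18, bit0=1)
  bits 11110100001011100101010000001001 = 4096676873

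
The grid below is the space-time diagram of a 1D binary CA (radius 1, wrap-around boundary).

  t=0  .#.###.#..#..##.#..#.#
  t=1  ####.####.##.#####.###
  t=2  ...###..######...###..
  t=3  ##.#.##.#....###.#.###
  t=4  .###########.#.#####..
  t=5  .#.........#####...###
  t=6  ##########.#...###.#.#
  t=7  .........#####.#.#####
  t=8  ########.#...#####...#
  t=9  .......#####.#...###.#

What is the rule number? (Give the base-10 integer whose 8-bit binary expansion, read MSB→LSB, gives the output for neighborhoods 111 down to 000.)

125

  [7] ### => .  t=0,i=4
  [6] ##. => #  t=0,i=5
  [5] #.# => #  t=0,i=0
  [4] #.. => #  t=0,i=8
  [3] .## => #  t=0,i=3
  [2] .#. => #  t=0,i=1
  [1] ..# => .  t=0,i=9
  [0] ... => #  t=2,i=0
  bits 01111101 = 125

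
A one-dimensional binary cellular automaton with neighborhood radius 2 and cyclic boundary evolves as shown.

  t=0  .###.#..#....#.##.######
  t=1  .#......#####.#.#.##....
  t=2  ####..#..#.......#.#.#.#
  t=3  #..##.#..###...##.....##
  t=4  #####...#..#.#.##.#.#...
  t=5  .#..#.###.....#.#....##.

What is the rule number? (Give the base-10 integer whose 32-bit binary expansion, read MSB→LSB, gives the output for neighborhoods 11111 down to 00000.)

311146838

  #####|.  b31=0 t=0,i=20
  ####.|.  b30=0 t=0,i=22
  ###.#|.  b29=0 t=0,i=3
  ###..|#  b28=1 t=2,i=3
  ##.##|.  b27=0 t=0,i=0
  ##.#.|.  b26=0 t=0,i=4
  ##..#|#  b25=1 t=2,i=4
  ##...|.  b24=0 t=1,i=20
  #.###|#  b23=1 t=0,i=1
  #.##.|.  b22=0 t=0,i=15
  #.#.#|.  b21=0 t=1,i=14
  #.#..|.  b20=0 t=0,i=5
  #..##|#  b19=1 t=3,i=2
  #..#.|.  b18=0 t=0,i=7
  #...#|#  b17=1 t=3,i=13
  #....|#  b16=1 t=0,i=10
  .####|#  b15=1 t=0,i=19
  .###.|.  b14=0 t=0,i=2
  .##.#|#  b13=1 t=0,i=16
  .##..|#  b12=1 t=1,i=19
  .#.##|#  b11=1 t=0,i=14
  .#.#.|.  b10=0 t=1,i=15
  .#..#|.  b9=0 t=0,i=6
  .#...|#  b8=1 t=0,i=9
  ..###|.  b7=0 t=1,i=8
  ..##.|#  b6=1 t=3,i=3
  ..#.#|.  b5=0 t=0,i=13
  ..#..|#  b4=1 t=0,i=8
  ...##|.  b3=0 t=1,i=7
  ...#.|#  b2=1 t=0,i=12
  ....#|#  b1=1 t=0,i=11
  .....|.  b0=0 t=1,i=4
  bits 00010010100010111011100101010110 = 311146838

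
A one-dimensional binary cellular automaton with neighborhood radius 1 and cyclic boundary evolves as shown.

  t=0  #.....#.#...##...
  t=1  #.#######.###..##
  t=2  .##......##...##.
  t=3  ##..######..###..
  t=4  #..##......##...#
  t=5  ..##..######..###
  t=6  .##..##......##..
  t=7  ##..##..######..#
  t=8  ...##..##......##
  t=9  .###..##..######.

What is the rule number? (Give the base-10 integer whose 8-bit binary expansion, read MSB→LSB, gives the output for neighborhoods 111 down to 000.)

  nb ###: next=.  (t=1,i=3, bit7=0)
  nb ##.: next=.  (t=0,i=13, bit6=0)
  nb #.#: next=#  (t=0,i=7, bit5=1)
  nb #..: next=.  (t=0,i=1, bit4=0)
  nb .##: next=#  (t=0,i=12, bit3=1)
  nb .#.: next=#  (t=0,i=0, bit2=1)
  nb ..#: next=#  (t=0,i=5, bit1=1)
  nb ...: next=#  (t=0,i=2, bit0=1)
  bits 00101111 = 47

47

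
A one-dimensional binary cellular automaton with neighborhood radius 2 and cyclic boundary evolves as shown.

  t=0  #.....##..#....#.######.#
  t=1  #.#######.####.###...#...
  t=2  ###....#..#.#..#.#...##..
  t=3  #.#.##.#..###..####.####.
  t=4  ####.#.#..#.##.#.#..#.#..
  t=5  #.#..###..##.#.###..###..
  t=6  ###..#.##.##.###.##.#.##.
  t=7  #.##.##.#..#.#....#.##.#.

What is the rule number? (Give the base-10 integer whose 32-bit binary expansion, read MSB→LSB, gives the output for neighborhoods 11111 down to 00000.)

1387347451

  ##### -> .   bit 31 = 0  t=0,i=19
  ####. -> #   bit 30 = 1  t=0,i=21
  ###.# -> .   bit 29 = 0  t=0,i=22
  ###.. -> #   bit 28 = 1  t=1,i=17
  ##.## -> .   bit 27 = 0  t=0,i=23
  ##.#. -> .   bit 26 = 0  t=3,i=6
  ##..# -> #   bit 25 = 1  t=0,i=8
  ##... -> .   bit 24 = 0  t=0,i=1
  #.### -> #   bit 23 = 1  t=0,i=17
  #.##. -> .   bit 22 = 0  t=0,i=24
  #.#.# -> #   bit 21 = 1  t=3,i=0
  #.#.. -> #   bit 20 = 1  t=2,i=12
  #..## -> .   bit 19 = 0  t=2,i=24
  #..#. -> .   bit 18 = 0  t=0,i=9
  #...# -> .   bit 17 = 0  t=1,i=19
  #.... -> #   bit 16 = 1  t=0,i=2
  .#### -> .   bit 15 = 0  t=0,i=18
  .###. -> .   bit 14 = 0  t=1,i=16
  .##.# -> #   bit 13 = 1  t=3,i=5
  .##.. -> #   bit 12 = 1  t=0,i=0
  .#.## -> #   bit 11 = 1  t=0,i=16
  .#.#. -> #   bit 10 = 1  t=2,i=11
  .#..# -> .   bit 9 = 0  t=2,i=8
  .#... -> #   bit 8 = 1  t=0,i=11
  ..### -> #   bit 7 = 1  t=2,i=0
  ..##. -> #   bit 6 = 1  t=0,i=6
  ..#.# -> #   bit 5 = 1  t=0,i=15
  ..#.. -> #   bit 4 = 1  t=0,i=10
  ...## -> #   bit 3 = 1  t=0,i=5
  ...#. -> .   bit 2 = 0  t=0,i=14
  ....# -> #   bit 1 = 1  t=0,i=4
  ..... -> #   bit 0 = 1  t=0,i=3
  bits 01010010101100010011110111111011 = 1387347451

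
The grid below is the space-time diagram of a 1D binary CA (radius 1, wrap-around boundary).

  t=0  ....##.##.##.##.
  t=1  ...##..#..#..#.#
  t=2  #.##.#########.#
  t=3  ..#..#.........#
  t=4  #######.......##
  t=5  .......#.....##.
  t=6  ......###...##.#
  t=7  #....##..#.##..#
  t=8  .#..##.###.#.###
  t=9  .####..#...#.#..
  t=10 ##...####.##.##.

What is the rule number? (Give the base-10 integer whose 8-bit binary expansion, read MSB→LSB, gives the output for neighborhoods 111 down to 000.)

  ### -> .   bit 7 = 0  t=2,i=6
  ##. -> .   bit 6 = 0  t=0,i=5
  #.# -> .   bit 5 = 0  t=0,i=6
  #.. -> #   bit 4 = 1  t=0,i=15
  .## -> #   bit 3 = 1  t=0,i=4
  .#. -> #   bit 2 = 1  t=1,i=7
  ..# -> #   bit 1 = 1  t=0,i=3
  ... -> .   bit 0 = 0  t=0,i=0
  bits 00011110 = 30

30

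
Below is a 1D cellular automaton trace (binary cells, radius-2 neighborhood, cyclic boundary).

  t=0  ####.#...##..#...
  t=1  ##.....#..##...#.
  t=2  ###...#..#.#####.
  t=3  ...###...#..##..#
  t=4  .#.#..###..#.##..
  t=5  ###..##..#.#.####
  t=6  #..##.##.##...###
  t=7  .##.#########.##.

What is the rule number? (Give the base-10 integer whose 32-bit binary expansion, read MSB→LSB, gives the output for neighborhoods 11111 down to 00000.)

  ##### -> #   bit 31 = 1  t=2,i=13
  ####. -> .   bit 30 = 0  t=0,i=2
  ###.# -> .   bit 29 = 0  t=0,i=3
  ###.. -> .   bit 28 = 0  t=2,i=2
  ##.## -> #   bit 27 = 1  t=2,i=16
  ##.#. -> .   bit 26 = 0  t=0,i=4
  ##..# -> #   bit 25 = 1  t=0,i=11
  ##... -> #   bit 24 = 1  t=1,i=2
  #.### -> .   bit 23 = 0  t=2,i=0
  #.##. -> #   bit 22 = 1  t=1,i=0
  #.#.# -> .   bit 21 = 0  t=5,i=11
  #.#.. -> .   bit 20 = 0  t=0,i=5
  #..## -> #   bit 19 = 1  t=1,i=9
  #..#. -> .   bit 18 = 0  t=0,i=12
  #...# -> #   bit 17 = 1  t=0,i=7
  #.... -> .   bit 16 = 0  t=1,i=3
  .#### -> #   bit 15 = 1  t=0,i=1
  .###. -> .   bit 14 = 0  t=2,i=1
  .##.# -> #   bit 13 = 1  t=6,i=4
  .##.. -> #   bit 12 = 1  t=0,i=10
  .#.## -> .   bit 11 = 0  t=1,i=16
  .#.#. -> #   bit 10 = 1  t=4,i=2
  .#..# -> .   bit 9 = 0  t=1,i=8
  .#... -> .   bit 8 = 0  t=0,i=6
  ..### -> #   bit 7 = 1  t=0,i=0
  ..##. -> .   bit 6 = 0  t=0,i=9
  ..#.# -> #   bit 5 = 1  t=1,i=15
  ..#.. -> .   bit 4 = 0  t=0,i=13
  ...## -> .   bit 3 = 0  t=0,i=8
  ...#. -> #   bit 2 = 1  t=1,i=6
  ....# -> .   bit 1 = 0  t=1,i=5
  ..... -> .   bit 0 = 0  t=1,i=4
  bits 10001011010010101011010010100100 = 2336928932

2336928932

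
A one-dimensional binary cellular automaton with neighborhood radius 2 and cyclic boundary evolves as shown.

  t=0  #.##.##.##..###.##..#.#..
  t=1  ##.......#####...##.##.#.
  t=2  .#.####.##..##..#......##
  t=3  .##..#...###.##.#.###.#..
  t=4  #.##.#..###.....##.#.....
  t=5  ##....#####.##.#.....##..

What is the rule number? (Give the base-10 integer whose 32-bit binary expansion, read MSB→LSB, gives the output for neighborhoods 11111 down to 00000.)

1378442937

  ##### -> .   bit 31 = 0  t=1,i=11
  ####. -> #   bit 30 = 1  t=1,i=12
  ###.# -> .   bit 29 = 0  t=0,i=14
  ###.. -> #   bit 28 = 1  t=1,i=13
  ##.## -> .   bit 27 = 0  t=0,i=4
  ##.#. -> .   bit 26 = 0  t=1,i=22
  ##..# -> #   bit 25 = 1  t=0,i=10
  ##... -> .   bit 24 = 0  t=1,i=2
  #.### -> .   bit 23 = 0  t=2,i=3
  #.##. -> .   bit 22 = 0  t=0,i=2
  #.#.# -> #   bit 21 = 1  t=1,i=23
  #.#.. -> .   bit 20 = 0  t=0,i=22
  #..## -> #   bit 19 = 1  t=0,i=11
  #..#. -> .   bit 18 = 0  t=0,i=19
  #...# -> .   bit 17 = 0  t=1,i=15
  #.... -> #   bit 16 = 1  t=1,i=3
  .#### -> .   bit 15 = 0  t=1,i=10
  .###. -> #   bit 14 = 1  t=0,i=13
  .##.# -> .   bit 13 = 0  t=0,i=3
  .##.. -> #   bit 12 = 1  t=0,i=9
  .#.## -> #   bit 11 = 1  t=0,i=1
  .#.#. -> #   bit 10 = 1  t=0,i=21
  .#..# -> #   bit 9 = 1  t=0,i=23
  .#... -> .   bit 8 = 0  t=2,i=17
  ..### -> #   bit 7 = 1  t=0,i=12
  ..##. -> .   bit 6 = 0  t=1,i=17
  ..#.# -> #   bit 5 = 1  t=0,i=0
  ..#.. -> #   bit 4 = 1  t=2,i=16
  ...## -> #   bit 3 = 1  t=1,i=8
  ...#. -> .   bit 2 = 0  t=4,i=24
  ....# -> .   bit 1 = 0  t=1,i=7
  ..... -> #   bit 0 = 1  t=1,i=4
  bits 01010010001010010101111010111001 = 1378442937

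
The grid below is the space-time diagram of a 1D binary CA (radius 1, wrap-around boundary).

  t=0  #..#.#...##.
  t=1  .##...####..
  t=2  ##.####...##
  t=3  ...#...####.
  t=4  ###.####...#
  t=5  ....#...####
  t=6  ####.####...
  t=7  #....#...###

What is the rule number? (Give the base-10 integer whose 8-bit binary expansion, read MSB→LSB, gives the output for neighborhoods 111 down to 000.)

27

  nb ###: next=.  (t=1,i=7, bit7=0)
  nb ##.: next=.  (t=0,i=10, bit6=0)
  nb #.#: next=.  (t=0,i=4, bit5=0)
  nb #..: next=#  (t=0,i=1, bit4=1)
  nb .##: next=#  (t=0,i=9, bit3=1)
  nb .#.: next=.  (t=0,i=0, bit2=0)
  nb ..#: next=#  (t=0,i=2, bit1=1)
  nb ...: next=#  (t=0,i=7, bit0=1)
  bits 00011011 = 27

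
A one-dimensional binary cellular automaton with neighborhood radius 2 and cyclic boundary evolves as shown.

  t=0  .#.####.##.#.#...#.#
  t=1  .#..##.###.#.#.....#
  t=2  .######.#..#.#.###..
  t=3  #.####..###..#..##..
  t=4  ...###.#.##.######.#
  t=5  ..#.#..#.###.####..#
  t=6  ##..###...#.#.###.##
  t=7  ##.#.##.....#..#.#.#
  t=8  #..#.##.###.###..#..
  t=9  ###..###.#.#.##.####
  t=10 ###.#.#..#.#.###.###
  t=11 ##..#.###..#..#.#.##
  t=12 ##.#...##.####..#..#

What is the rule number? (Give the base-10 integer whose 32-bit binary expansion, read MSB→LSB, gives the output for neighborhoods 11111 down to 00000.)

  nb #####: next=#  (t=2,i=3, bit31=1)
  nb ####.: next=#  (t=0,i=5, bit30=1)
  nb ###.#: next=.  (t=0,i=6, bit29=0)
  nb ###..: next=#  (t=2,i=17, bit28=1)
  nb ##.##: next=#  (t=0,i=7, bit27=1)
  nb ##.#.: next=.  (t=0,i=10, bit26=0)
  nb ##..#: next=.  (t=3,i=6, bit25=0)
  nb ##...: next=.  (t=2,i=18, bit24=0)
  nb #.###: next=.  (t=0,i=3, bit23=0)
  nb #.##.: next=#  (t=0,i=8, bit22=1)
  nb #.#.#: next=#  (t=0,i=1, bit21=1)
  nb #.#..: next=#  (t=0,i=13, bit20=1)
  nb #..##: next=#  (t=1,i=3, bit19=1)
  nb #..#.: next=#  (t=2,i=10, bit18=1)
  nb #...#: next=.  (t=0,i=15, bit17=0)
  nb #....: next=#  (t=1,i=15, bit16=1)
  nb .####: next=#  (t=0,i=4, bit15=1)
  nb .###.: next=#  (t=1,i=8, bit14=1)
  nb .##.#: next=#  (t=0,i=9, bit13=1)
  nb .##..: next=#  (t=3,i=17, bit12=1)
  nb .#.##: next=.  (t=0,i=2, bit11=0)
  nb .#.#.: next=.  (t=0,i=0, bit10=0)
  nb .#..#: next=#  (t=1,i=2, bit9=1)
  nb .#...: next=.  (t=0,i=14, bit8=0)
  nb ..###: next=.  (t=2,i=1, bit7=0)
  nb ..##.: next=#  (t=1,i=4, bit6=1)
  nb ..#.#: next=.  (t=0,i=17, bit5=0)
  nb ..#..: next=#  (t=3,i=13, bit4=1)
  nb ...##: next=#  (t=2,i=0, bit3=1)
  nb ...#.: next=.  (t=0,i=16, bit2=0)
  nb ....#: next=#  (t=1,i=17, bit1=1)
  nb .....: next=#  (t=1,i=16, bit0=1)
  bits 11011000011111011111001001011011 = 3632132699

3632132699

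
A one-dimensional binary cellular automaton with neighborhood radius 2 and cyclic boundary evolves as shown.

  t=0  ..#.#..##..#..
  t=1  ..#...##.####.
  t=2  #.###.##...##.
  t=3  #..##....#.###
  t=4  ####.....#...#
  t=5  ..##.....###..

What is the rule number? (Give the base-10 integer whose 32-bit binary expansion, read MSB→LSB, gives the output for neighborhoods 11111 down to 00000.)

  ##### -> .   bit 31 = 0  t=4,i=1
  ####. -> #   bit 30 = 1  t=1,i=11
  ###.# -> #   bit 29 = 1  t=2,i=4
  ###.. -> #   bit 28 = 1  t=1,i=12
  ##.## -> .   bit 27 = 0  t=1,i=8
  ##.#. -> #   bit 26 = 1  t=2,i=13
  ##..# -> #   bit 25 = 1  t=0,i=9
  ##... -> .   bit 24 = 0  t=1,i=13
  #.### -> .   bit 23 = 0  t=1,i=9
  #.##. -> .   bit 22 = 0  t=2,i=6
  #.#.# -> #   bit 21 = 1  t=2,i=0
  #.#.. -> .   bit 20 = 0  t=0,i=4
  #..## -> #   bit 19 = 1  t=0,i=6
  #..#. -> #   bit 18 = 1  t=0,i=10
  #...# -> #   bit 17 = 1  t=1,i=0
  #.... -> .   bit 16 = 0  t=0,i=13
  .#### -> .   bit 15 = 0  t=1,i=10
  .###. -> #   bit 14 = 1  t=2,i=3
  .##.# -> #   bit 13 = 1  t=1,i=7
  .##.. -> .   bit 12 = 0  t=0,i=8
  .#.## -> .   bit 11 = 0  t=2,i=1
  .#.#. -> .   bit 10 = 0  t=0,i=3
  .#..# -> .   bit 9 = 0  t=0,i=5
  .#... -> #   bit 8 = 1  t=0,i=12
  ..### -> .   bit 7 = 0  t=4,i=13
  ..##. -> #   bit 6 = 1  t=0,i=7
  ..#.# -> #   bit 5 = 1  t=0,i=2
  ..#.. -> #   bit 4 = 1  t=0,i=11
  ...## -> .   bit 3 = 0  t=1,i=5
  ...#. -> .   bit 2 = 0  t=0,i=1
  ....# -> .   bit 1 = 0  t=0,i=0
  ..... -> .   bit 0 = 0  t=4,i=6
  bits 01110110001011100110000101110000 = 1982751088

1982751088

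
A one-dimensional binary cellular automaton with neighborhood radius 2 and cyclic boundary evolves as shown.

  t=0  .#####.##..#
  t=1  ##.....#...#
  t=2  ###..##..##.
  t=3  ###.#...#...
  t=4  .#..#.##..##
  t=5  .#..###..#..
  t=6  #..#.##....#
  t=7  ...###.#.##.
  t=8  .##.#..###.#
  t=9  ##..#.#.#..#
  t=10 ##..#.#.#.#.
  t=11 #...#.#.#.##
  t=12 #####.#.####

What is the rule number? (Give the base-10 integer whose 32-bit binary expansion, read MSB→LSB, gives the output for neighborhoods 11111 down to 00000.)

301615150

  nb #####: next=.  (t=0,i=3, bit31=0)
  nb ####.: next=.  (t=0,i=4, bit30=0)
  nb ###.#: next=.  (t=0,i=5, bit29=0)
  nb ###..: next=#  (t=1,i=1, bit28=1)
  nb ##.##: next=.  (t=0,i=6, bit27=0)
  nb ##.#.: next=.  (t=3,i=3, bit26=0)
  nb ##..#: next=.  (t=0,i=9, bit25=0)
  nb ##...: next=#  (t=1,i=2, bit24=1)
  nb #.###: next=#  (t=0,i=1, bit23=1)
  nb #.##.: next=#  (t=0,i=7, bit22=1)
  nb #.#.#: next=#  (t=7,i=7, bit21=1)
  nb #.#..: next=#  (t=3,i=4, bit20=1)
  nb #..##: next=#  (t=2,i=4, bit19=1)
  nb #..#.: next=.  (t=0,i=10, bit18=0)
  nb #...#: next=#  (t=1,i=9, bit17=1)
  nb #....: next=.  (t=1,i=3, bit16=0)
  nb .####: next=.  (t=0,i=2, bit15=0)
  nb .###.: next=#  (t=1,i=0, bit14=1)
  nb .##.#: next=.  (t=2,i=10, bit13=0)
  nb .##..: next=.  (t=0,i=8, bit12=0)
  nb .#.##: next=#  (t=0,i=0, bit11=1)
  nb .#.#.: next=.  (t=9,i=5, bit10=0)
  nb .#..#: next=.  (t=4,i=2, bit9=0)
  nb .#...: next=.  (t=1,i=8, bit8=0)
  nb ..###: next=.  (t=1,i=11, bit7=0)
  nb ..##.: next=.  (t=2,i=5, bit6=0)
  nb ..#.#: next=#  (t=0,i=11, bit5=1)
  nb ..#..: next=.  (t=1,i=7, bit4=0)
  nb ...##: next=#  (t=1,i=10, bit3=1)
  nb ...#.: next=#  (t=1,i=6, bit2=1)
  nb ....#: next=#  (t=1,i=5, bit1=1)
  nb .....: next=.  (t=1,i=4, bit0=0)
  bits 00010001111110100100100000101110 = 301615150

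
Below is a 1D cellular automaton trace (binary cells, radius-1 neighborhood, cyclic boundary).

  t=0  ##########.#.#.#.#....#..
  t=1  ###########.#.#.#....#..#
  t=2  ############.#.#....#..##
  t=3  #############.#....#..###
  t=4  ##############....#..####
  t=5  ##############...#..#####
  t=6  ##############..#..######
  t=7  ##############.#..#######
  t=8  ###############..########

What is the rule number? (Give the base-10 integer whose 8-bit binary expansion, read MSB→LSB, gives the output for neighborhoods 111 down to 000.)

  ###|#  b7=1 t=0,i=1
  ##.|#  b6=1 t=0,i=9
  #.#|#  b5=1 t=0,i=10
  #..|.  b4=0 t=0,i=18
  .##|#  b3=1 t=0,i=0
  .#.|.  b2=0 t=0,i=11
  ..#|#  b1=1 t=0,i=21
  ...|.  b0=0 t=0,i=19
  bits 11101010 = 234

234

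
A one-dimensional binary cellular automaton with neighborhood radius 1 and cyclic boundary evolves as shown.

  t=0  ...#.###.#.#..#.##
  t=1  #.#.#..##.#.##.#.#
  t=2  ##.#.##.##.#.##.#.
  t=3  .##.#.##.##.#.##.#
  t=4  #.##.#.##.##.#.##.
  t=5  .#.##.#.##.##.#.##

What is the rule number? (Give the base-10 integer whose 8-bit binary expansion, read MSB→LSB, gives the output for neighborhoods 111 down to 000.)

  ###|.  b7=0 t=0,i=6
  ##.|#  b6=1 t=0,i=7
  #.#|#  b5=1 t=0,i=4
  #..|#  b4=1 t=0,i=0
  .##|.  b3=0 t=0,i=5
  .#.|.  b2=0 t=0,i=3
  ..#|#  b1=1 t=0,i=2
  ...|.  b0=0 t=0,i=1
  bits 01110010 = 114

114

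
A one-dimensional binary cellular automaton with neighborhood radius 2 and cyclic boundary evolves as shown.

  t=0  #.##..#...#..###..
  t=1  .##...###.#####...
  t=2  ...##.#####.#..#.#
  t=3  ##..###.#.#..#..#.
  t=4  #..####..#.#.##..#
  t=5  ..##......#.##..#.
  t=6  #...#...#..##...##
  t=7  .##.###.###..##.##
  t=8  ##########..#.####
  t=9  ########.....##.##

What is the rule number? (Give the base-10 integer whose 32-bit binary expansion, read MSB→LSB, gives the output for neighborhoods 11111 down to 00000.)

2848616338

  [31] ##### => #  t=1,i=12
  [30] ####. => .  t=1,i=13
  [29] ###.# => #  t=1,i=8
  [28] ###.. => .  t=0,i=15
  [27] ##.## => #  t=1,i=9
  [26] ##.#. => .  t=2,i=11
  [25] ##..# => .  t=0,i=4
  [24] ##... => #  t=1,i=3
  [23] #.### => #  t=1,i=10
  [22] #.##. => #  t=0,i=2
  [21] #.#.# => .  t=3,i=8
  [20] #.#.. => .  t=2,i=12
  [19] #..## => #  t=0,i=12
  [18] #..#. => .  t=0,i=5
  [17] #...# => #  t=0,i=8
  [16] #.... => .  t=1,i=16
  [15] .#### => .  t=1,i=11
  [14] .###. => #  t=0,i=14
  [13] .##.# => #  t=2,i=4
  [12] .##.. => .  t=0,i=3
  [11] .#.## => #  t=0,i=1
  [10] .#.#. => #  t=2,i=16
  [9] .#..# => #  t=0,i=11
  [8] .#... => #  t=0,i=7
  [7] ..### => #  t=0,i=13
  [6] ..##. => .  t=1,i=1
  [5] ..#.# => .  t=0,i=0
  [4] ..#.. => #  t=0,i=6
  [3] ...## => .  t=1,i=0
  [2] ...#. => .  t=0,i=9
  [1] ....# => #  t=1,i=17
  [0] ..... => .  t=5,i=6
  bits 10101001110010100110111110010010 = 2848616338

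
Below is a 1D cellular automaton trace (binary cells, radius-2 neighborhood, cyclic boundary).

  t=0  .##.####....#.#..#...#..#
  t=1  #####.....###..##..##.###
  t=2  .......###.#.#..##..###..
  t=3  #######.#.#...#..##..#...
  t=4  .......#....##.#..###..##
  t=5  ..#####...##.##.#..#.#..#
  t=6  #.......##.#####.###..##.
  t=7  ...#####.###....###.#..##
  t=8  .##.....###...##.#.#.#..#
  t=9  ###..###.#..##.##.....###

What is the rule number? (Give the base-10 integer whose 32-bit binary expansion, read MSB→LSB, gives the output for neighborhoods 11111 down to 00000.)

247888431

  ##### -> .   bit 31 = 0  t=1,i=0
  ####. -> .   bit 30 = 0  t=0,i=6
  ###.# -> .   bit 29 = 0  t=2,i=9
  ###.. -> .   bit 28 = 0  t=0,i=7
  ##.## -> #   bit 27 = 1  t=0,i=3
  ##.#. -> #   bit 26 = 1  t=2,i=10
  ##..# -> #   bit 25 = 1  t=1,i=13
  ##... -> .   bit 24 = 0  t=0,i=8
  #.### -> #   bit 23 = 1  t=0,i=4
  #.##. -> #   bit 22 = 1  t=0,i=1
  #.#.# -> .   bit 21 = 0  t=2,i=11
  #.#.. -> .   bit 20 = 0  t=0,i=14
  #..## -> .   bit 19 = 0  t=1,i=14
  #..#. -> #   bit 18 = 1  t=0,i=16
  #...# -> #   bit 17 = 1  t=0,i=19
  #.... -> .   bit 16 = 0  t=0,i=9
  .#### -> .   bit 15 = 0  t=0,i=5
  .###. -> #   bit 14 = 1  t=1,i=11
  .##.# -> #   bit 13 = 1  t=0,i=2
  .##.. -> #   bit 12 = 1  t=1,i=16
  .#.## -> #   bit 11 = 1  t=0,i=0
  .#.#. -> .   bit 10 = 0  t=0,i=13
  .#..# -> #   bit 9 = 1  t=0,i=15
  .#... -> .   bit 8 = 0  t=0,i=18
  ..### -> .   bit 7 = 0  t=1,i=10
  ..##. -> .   bit 6 = 0  t=1,i=15
  ..#.# -> #   bit 5 = 1  t=0,i=12
  ..#.. -> .   bit 4 = 0  t=0,i=17
  ...## -> #   bit 3 = 1  t=1,i=9
  ...#. -> #   bit 2 = 1  t=0,i=11
  ....# -> #   bit 1 = 1  t=0,i=10
  ..... -> #   bit 0 = 1  t=1,i=7
  bits 00001110110001100111101000101111 = 247888431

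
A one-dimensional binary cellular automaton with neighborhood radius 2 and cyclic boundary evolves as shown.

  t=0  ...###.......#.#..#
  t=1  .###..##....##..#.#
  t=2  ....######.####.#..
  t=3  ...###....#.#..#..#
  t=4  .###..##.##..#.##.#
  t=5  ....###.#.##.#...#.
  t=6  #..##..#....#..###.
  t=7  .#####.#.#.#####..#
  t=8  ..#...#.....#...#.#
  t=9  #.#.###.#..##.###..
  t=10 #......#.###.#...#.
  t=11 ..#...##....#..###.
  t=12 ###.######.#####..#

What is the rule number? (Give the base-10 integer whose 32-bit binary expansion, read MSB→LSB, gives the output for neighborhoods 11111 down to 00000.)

252416764

  #####|.  b31=0 t=2,i=6
  ####.|.  b30=0 t=2,i=8
  ###.#|.  b29=0 t=2,i=9
  ###..|.  b28=0 t=0,i=5
  ##.##|#  b27=1 t=2,i=10
  ##.#.|#  b26=1 t=2,i=15
  ##..#|#  b25=1 t=1,i=4
  ##...|#  b24=1 t=0,i=6
  #.###|.  b23=0 t=1,i=1
  #.##.|.  b22=0 t=4,i=9
  #.#.#|.  b21=0 t=1,i=18
  #.#..|.  b20=0 t=0,i=15
  #..##|#  b19=1 t=1,i=5
  #..#.|.  b18=0 t=0,i=17
  #...#|#  b17=1 t=0,i=1
  #....|#  b16=1 t=0,i=7
  .####|#  b15=1 t=2,i=5
  .###.|.  b14=0 t=0,i=4
  .##.#|.  b13=0 t=4,i=7
  .##..|#  b12=1 t=1,i=7
  .#.##|.  b11=0 t=1,i=0
  .#.#.|.  b10=0 t=0,i=14
  .#..#|#  b9=1 t=0,i=16
  .#...|.  b8=0 t=0,i=0
  ..###|#  b7=1 t=0,i=3
  ..##.|#  b6=1 t=1,i=6
  ..#.#|#  b5=1 t=0,i=13
  ..#..|#  b4=1 t=0,i=18
  ...##|#  b3=1 t=0,i=2
  ...#.|#  b2=1 t=0,i=12
  ....#|.  b1=0 t=0,i=11
  .....|.  b0=0 t=0,i=8
  bits 00001111000010111001001011111100 = 252416764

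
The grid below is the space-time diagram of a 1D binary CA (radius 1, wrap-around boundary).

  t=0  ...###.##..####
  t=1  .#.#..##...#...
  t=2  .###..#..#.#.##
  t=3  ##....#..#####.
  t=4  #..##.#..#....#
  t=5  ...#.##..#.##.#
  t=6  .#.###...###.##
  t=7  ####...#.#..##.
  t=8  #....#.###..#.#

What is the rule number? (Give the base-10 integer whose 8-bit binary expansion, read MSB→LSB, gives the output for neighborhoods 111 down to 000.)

  ### -> .   bit 7 = 0  t=0,i=4
  ##. -> .   bit 6 = 0  t=0,i=5
  #.# -> #   bit 5 = 1  t=0,i=6
  #.. -> .   bit 4 = 0  t=0,i=0
  .## -> #   bit 3 = 1  t=0,i=3
  .#. -> #   bit 2 = 1  t=1,i=1
  ..# -> .   bit 1 = 0  t=0,i=2
  ... -> #   bit 0 = 1  t=0,i=1
  bits 00101101 = 45

45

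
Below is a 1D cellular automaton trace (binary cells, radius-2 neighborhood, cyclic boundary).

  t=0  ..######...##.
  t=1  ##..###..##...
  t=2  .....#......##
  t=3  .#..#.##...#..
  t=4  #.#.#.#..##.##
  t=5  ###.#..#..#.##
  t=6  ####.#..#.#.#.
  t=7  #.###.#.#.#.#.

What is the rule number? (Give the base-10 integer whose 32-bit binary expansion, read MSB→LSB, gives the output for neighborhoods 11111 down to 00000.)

3840107308

  ##### -> #   bit 31 = 1  t=0,i=4
  ####. -> #   bit 30 = 1  t=0,i=6
  ###.# -> #   bit 29 = 1  t=4,i=0
  ###.. -> .   bit 28 = 0  t=0,i=7
  ##.## -> .   bit 27 = 0  t=4,i=11
  ##.#. -> #   bit 26 = 1  t=4,i=1
  ##..# -> .   bit 25 = 0  t=1,i=2
  ##... -> .   bit 24 = 0  t=0,i=8
  #.### -> #   bit 23 = 1  t=4,i=12
  #.##. -> #   bit 22 = 1  t=3,i=6
  #.#.# -> #   bit 21 = 1  t=4,i=2
  #.#.. -> .   bit 20 = 0  t=4,i=6
  #..## -> .   bit 19 = 0  t=1,i=3
  #..#. -> .   bit 18 = 0  t=3,i=3
  #...# -> #   bit 17 = 1  t=0,i=0
  #.... -> #   bit 16 = 1  t=2,i=1
  .#### -> .   bit 15 = 0  t=0,i=3
  .###. -> #   bit 14 = 1  t=1,i=5
  .##.# -> #   bit 13 = 1  t=4,i=10
  .##.. -> .   bit 12 = 0  t=0,i=12
  .#.## -> .   bit 11 = 0  t=3,i=5
  .#.#. -> .   bit 10 = 0  t=4,i=3
  .#..# -> #   bit 9 = 1  t=3,i=2
  .#... -> #   bit 8 = 1  t=2,i=6
  ..### -> .   bit 7 = 0  t=0,i=2
  ..##. -> .   bit 6 = 0  t=0,i=11
  ..#.# -> #   bit 5 = 1  t=3,i=4
  ..#.. -> .   bit 4 = 0  t=2,i=5
  ...## -> #   bit 3 = 1  t=0,i=1
  ...#. -> #   bit 2 = 1  t=2,i=4
  ....# -> .   bit 1 = 0  t=2,i=3
  ..... -> .   bit 0 = 0  t=2,i=2
  bits 11100100111000110110001100101100 = 3840107308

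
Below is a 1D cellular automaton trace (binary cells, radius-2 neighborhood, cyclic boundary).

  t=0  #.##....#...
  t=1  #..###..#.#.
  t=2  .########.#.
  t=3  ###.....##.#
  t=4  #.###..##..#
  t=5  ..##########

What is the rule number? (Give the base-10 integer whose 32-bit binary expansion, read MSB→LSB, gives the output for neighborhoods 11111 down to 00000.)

934269688

  nb #####: next=.  (t=2,i=3, bit31=0)
  nb ####.: next=.  (t=2,i=7, bit30=0)
  nb ###.#: next=#  (t=2,i=8, bit29=1)
  nb ###..: next=#  (t=1,i=5, bit28=1)
  nb ##.##: next=.  (t=3,i=10, bit27=0)
  nb ##.#.: next=#  (t=2,i=9, bit26=1)
  nb ##..#: next=#  (t=1,i=6, bit25=1)
  nb ##...: next=#  (t=0,i=4, bit24=1)
  nb #.###: next=#  (t=3,i=11, bit23=1)
  nb #.##.: next=.  (t=0,i=2, bit22=0)
  nb #.#.#: next=#  (t=1,i=10, bit21=1)
  nb #.#..: next=.  (t=1,i=0, bit20=0)
  nb #..##: next=#  (t=1,i=2, bit19=1)
  nb #..#.: next=#  (t=1,i=7, bit18=1)
  nb #...#: next=#  (t=0,i=10, bit17=1)
  nb #....: next=#  (t=0,i=5, bit16=1)
  nb .####: next=#  (t=2,i=2, bit15=1)
  nb .###.: next=#  (t=1,i=4, bit14=1)
  nb .##.#: next=.  (t=3,i=9, bit13=0)
  nb .##..: next=#  (t=0,i=3, bit12=1)
  nb .#.##: next=.  (t=0,i=1, bit11=0)
  nb .#.#.: next=.  (t=1,i=9, bit10=0)
  nb .#..#: next=#  (t=1,i=1, bit9=1)
  nb .#...: next=.  (t=0,i=9, bit8=0)
  nb ..###: next=#  (t=1,i=3, bit7=1)
  nb ..##.: next=#  (t=3,i=8, bit6=1)
  nb ..#.#: next=#  (t=0,i=0, bit5=1)
  nb ..#..: next=#  (t=0,i=8, bit4=1)
  nb ...##: next=#  (t=3,i=7, bit3=1)
  nb ...#.: next=.  (t=0,i=7, bit2=0)
  nb ....#: next=.  (t=0,i=6, bit1=0)
  nb .....: next=.  (t=3,i=5, bit0=0)
  bits 00110111101011111101001011111000 = 934269688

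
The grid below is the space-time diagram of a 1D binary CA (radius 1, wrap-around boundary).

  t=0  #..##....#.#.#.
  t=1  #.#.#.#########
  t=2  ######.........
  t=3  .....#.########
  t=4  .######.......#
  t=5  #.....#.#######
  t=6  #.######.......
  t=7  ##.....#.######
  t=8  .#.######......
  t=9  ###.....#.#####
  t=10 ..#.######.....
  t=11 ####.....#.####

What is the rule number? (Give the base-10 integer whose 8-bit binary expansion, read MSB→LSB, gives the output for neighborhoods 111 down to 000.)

  ### -> .   bit 7 = 0  t=1,i=7
  ##. -> #   bit 6 = 1  t=0,i=4
  #.# -> #   bit 5 = 1  t=0,i=10
  #.. -> .   bit 4 = 0  t=0,i=1
  .## -> .   bit 3 = 0  t=0,i=3
  .#. -> #   bit 2 = 1  t=0,i=0
  ..# -> #   bit 1 = 1  t=0,i=2
  ... -> #   bit 0 = 1  t=0,i=6
  bits 01100111 = 103

103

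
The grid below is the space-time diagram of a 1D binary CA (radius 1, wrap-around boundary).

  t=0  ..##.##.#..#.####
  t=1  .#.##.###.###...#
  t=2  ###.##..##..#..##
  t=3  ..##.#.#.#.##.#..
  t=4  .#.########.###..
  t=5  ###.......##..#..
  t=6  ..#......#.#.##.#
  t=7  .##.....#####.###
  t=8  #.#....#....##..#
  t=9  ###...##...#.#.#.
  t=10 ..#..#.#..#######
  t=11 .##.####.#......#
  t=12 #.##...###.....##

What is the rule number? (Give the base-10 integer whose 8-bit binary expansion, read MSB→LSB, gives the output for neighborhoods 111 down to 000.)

  [7] ### => .  t=0,i=14
  [6] ##. => #  t=0,i=3
  [5] #.# => #  t=0,i=4
  [4] #.. => .  t=0,i=0
  [3] .## => .  t=0,i=2
  [2] .#. => #  t=0,i=8
  [1] ..# => #  t=0,i=1
  [0] ... => .  t=1,i=14
  bits 01100110 = 102

102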